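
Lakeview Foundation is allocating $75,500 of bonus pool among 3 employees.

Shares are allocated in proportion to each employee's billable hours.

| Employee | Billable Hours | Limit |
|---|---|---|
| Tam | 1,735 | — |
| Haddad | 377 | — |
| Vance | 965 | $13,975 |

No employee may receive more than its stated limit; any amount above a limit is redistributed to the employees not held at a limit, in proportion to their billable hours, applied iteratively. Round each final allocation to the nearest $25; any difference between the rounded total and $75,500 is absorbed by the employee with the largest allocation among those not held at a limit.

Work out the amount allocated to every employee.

Tam: $50,550 | Haddad: $10,975 | Vance: $13,975

Total billable hours = 3,077.
Proportional shares (ignoring caps): Tam 42,571.50; Haddad 9,250.41; Vance 23,678.10.
Cap binds for Vance ($13,975); residual $61,525 reallocated over remaining billable hours 2,112.
Remaining shares: Tam 50,542.55 → $50,550; Haddad 10,982.45 → $10,975.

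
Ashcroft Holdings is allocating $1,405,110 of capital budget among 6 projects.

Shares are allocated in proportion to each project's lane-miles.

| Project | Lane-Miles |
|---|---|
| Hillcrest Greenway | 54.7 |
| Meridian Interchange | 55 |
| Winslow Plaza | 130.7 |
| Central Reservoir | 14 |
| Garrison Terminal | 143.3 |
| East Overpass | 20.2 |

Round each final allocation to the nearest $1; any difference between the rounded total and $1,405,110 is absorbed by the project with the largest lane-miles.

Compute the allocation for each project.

Sum of lane-miles: 417.9.
Pro-rata amounts: Hillcrest Greenway 54.7/417.9 × $1,405,110 = 183,918.44; Meridian Interchange 55/417.9 × $1,405,110 = 184,927.14; Winslow Plaza 130.7/417.9 × $1,405,110 = 439,454.12; Central Reservoir 14/417.9 × $1,405,110 = 47,072.36; Garrison Terminal 143.3/417.9 × $1,405,110 = 481,819.25; East Overpass 20.2/417.9 × $1,405,110 = 67,918.69.
Rounded to nearest $1: Hillcrest Greenway $183,918; Meridian Interchange $184,927; Winslow Plaza $439,454; Central Reservoir $47,072; Garrison Terminal $481,819; East Overpass $67,919. Sum = $1,405,109.
Difference $1,405,110 − $1,405,109 = +$1 applied to largest lane-miles (Garrison Terminal): Garrison Terminal becomes $481,820.

Hillcrest Greenway: $183,918 · Meridian Interchange: $184,927 · Winslow Plaza: $439,454 · Central Reservoir: $47,072 · Garrison Terminal: $481,820 · East Overpass: $67,919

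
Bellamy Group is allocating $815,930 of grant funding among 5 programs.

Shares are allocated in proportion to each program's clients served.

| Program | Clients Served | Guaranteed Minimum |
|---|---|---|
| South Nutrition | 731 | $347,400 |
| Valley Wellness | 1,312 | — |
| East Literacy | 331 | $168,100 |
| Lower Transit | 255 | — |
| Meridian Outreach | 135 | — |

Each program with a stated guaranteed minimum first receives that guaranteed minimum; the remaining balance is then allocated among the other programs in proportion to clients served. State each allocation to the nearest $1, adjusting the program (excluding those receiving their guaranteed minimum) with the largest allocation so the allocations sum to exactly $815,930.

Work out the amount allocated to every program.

South Nutrition: $347,400 | Valley Wellness: $231,588 | East Literacy: $168,100 | Lower Transit: $45,012 | Meridian Outreach: $23,830

Minimums first: South Nutrition $347,400; East Literacy $168,100. Residual $300,430.
Residual split over remaining clients served 1,702: Valley Wellness 231,588.81 → $231,589; Lower Transit 45,011.55 → $45,012; Meridian Outreach 23,829.64 → $23,830.
Rounding difference −$1 applied to Valley Wellness → $231,588.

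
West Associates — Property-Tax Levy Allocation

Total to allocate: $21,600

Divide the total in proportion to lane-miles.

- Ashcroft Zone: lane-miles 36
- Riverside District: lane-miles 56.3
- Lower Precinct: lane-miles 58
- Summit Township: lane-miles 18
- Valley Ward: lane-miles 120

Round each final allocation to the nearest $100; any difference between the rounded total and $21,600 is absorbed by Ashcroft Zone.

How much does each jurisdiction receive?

Ashcroft Zone: $2,800; Riverside District: $4,200; Lower Precinct: $4,300; Summit Township: $1,300; Valley Ward: $9,000

Combined lane-miles = 288.3.
Unrounded shares: Ashcroft Zone 36/288.3 × $21,600 = 2,697.19; Riverside District 56.3/288.3 × $21,600 = 4,218.11; Lower Precinct 58/288.3 × $21,600 = 4,345.47; Summit Township 18/288.3 × $21,600 = 1,348.60; Valley Ward 120/288.3 × $21,600 = 8,990.63.
At nearest $100: Ashcroft Zone $2,700; Riverside District $4,200; Lower Precinct $4,300; Summit Township $1,300; Valley Ward $9,000. Sum = $21,500.
Difference $21,600 − $21,500 = +$100 applied to Ashcroft Zone: Ashcroft Zone becomes $2,800.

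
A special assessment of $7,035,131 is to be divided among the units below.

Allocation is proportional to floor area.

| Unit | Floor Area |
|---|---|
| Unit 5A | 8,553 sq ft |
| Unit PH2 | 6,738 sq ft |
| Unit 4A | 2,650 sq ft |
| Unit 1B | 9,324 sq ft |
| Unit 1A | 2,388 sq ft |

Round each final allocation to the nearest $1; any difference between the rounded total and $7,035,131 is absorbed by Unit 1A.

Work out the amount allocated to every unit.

Unit 5A: $2,029,187 · Unit PH2: $1,598,581 · Unit 4A: $628,709 · Unit 1B: $2,212,105 · Unit 1A: $566,549

Floor area total: 29,653.
Raw shares: Unit 5A 8,553/29,653 × $7,035,131 = 2,029,186.78; Unit PH2 6,738/29,653 × $7,035,131 = 1,598,580.67; Unit 4A 2,650/29,653 × $7,035,131 = 628,708.63; Unit 1B 9,324/29,653 × $7,035,131 = 2,212,105.40; Unit 1A 2,388/29,653 × $7,035,131 = 566,549.52.
After rounding ($1): Unit 5A $2,029,187; Unit PH2 $1,598,581; Unit 4A $628,709; Unit 1B $2,212,105; Unit 1A $566,550. Sum = $7,035,132.
Difference $7,035,131 − $7,035,132 = −$1 applied to Unit 1A: Unit 1A becomes $566,549.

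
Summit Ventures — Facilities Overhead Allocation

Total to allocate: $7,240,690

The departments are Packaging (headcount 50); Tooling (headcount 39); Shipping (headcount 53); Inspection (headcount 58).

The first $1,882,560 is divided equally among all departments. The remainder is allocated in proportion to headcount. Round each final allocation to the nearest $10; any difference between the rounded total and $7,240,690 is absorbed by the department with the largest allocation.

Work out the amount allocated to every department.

Equal tier: $1,882,560 ÷ 4 = $470,640 apiece.
Remainder $5,358,130 by headcount (total 200): Packaging 1,339,532.50 → $1,339,530; Tooling 1,044,835.35 → $1,044,840; Shipping 1,419,904.45 → $1,419,900; Inspection 1,553,857.70 → $1,553,860.
Totals: Packaging $470,640 + $1,339,530 = $1,810,170; Tooling $470,640 + $1,044,840 = $1,515,480; Shipping $470,640 + $1,419,900 = $1,890,540; Inspection $470,640 + $1,553,860 = $2,024,500.

Packaging: $1,810,170 · Tooling: $1,515,480 · Shipping: $1,890,540 · Inspection: $2,024,500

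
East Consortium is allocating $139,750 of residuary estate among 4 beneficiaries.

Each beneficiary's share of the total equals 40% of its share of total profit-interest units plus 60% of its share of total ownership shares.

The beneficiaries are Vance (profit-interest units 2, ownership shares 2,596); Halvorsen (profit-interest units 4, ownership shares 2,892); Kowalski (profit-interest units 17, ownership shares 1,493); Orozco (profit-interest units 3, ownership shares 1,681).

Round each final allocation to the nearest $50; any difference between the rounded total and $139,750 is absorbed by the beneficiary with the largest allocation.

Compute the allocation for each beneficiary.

Totals — profit-interest units 26, ownership shares 8,662.
Blended shares (40% profit-interest units + 60% ownership shares): Vance 0.2106; Halvorsen 0.2619; Kowalski 0.3650; Orozco 0.1626.
Pro-rata amounts: Vance 29,429.83; Halvorsen 36,595.17; Kowalski 51,002.56; Orozco 22,722.44.
Rounded to nearest $50: Vance $29,450; Halvorsen $36,600; Kowalski $51,000; Orozco $22,700. Sum = $139,750.
Rounded total matches; no reconciliation needed.

Vance: $29,450 · Halvorsen: $36,600 · Kowalski: $51,000 · Orozco: $22,700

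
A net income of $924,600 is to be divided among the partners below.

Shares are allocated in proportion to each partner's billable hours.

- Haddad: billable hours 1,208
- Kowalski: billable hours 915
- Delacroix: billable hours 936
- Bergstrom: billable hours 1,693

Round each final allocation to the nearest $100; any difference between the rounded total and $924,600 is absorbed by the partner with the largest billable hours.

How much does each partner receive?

Total billable hours = 1,208 + 915 + 936 + 1,693 = 4,752.
Proportional shares: Haddad 235,041.41; Kowalski 178,032.20; Delacroix 182,118.18; Bergstrom 329,408.21.
After rounding ($100): Haddad $235,000; Kowalski $178,000; Delacroix $182,100; Bergstrom $329,400. Sum = $924,500.
Difference $924,600 − $924,500 = +$100 applied to largest billable hours (Bergstrom): Bergstrom becomes $329,500.

Haddad: $235,000; Kowalski: $178,000; Delacroix: $182,100; Bergstrom: $329,500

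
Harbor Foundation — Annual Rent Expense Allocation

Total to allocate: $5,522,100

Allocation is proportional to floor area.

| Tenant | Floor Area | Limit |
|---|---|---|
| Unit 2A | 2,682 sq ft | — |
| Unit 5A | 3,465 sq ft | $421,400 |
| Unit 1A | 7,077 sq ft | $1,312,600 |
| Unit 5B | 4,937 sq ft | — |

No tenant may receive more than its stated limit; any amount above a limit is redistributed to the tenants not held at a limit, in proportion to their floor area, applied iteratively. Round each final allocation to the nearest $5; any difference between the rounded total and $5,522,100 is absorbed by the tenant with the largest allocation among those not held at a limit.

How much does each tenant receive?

Floor area total: 18,161.
Pro-rata shares before constraints: Unit 2A 815,498.72; Unit 5A 1,053,580.56; Unit 1A 2,151,858.47; Unit 5B 1,501,162.25.
Held at cap: Unit 5A ($421,400), Unit 1A ($1,312,600); residual $3,788,100 reallocated over remaining floor area 7,619.
Remaining shares: Unit 2A 1,333,466.89 → $1,333,465; Unit 5B 2,454,633.11 → $2,454,635.

Unit 2A: $1,333,465 · Unit 5A: $421,400 · Unit 1A: $1,312,600 · Unit 5B: $2,454,635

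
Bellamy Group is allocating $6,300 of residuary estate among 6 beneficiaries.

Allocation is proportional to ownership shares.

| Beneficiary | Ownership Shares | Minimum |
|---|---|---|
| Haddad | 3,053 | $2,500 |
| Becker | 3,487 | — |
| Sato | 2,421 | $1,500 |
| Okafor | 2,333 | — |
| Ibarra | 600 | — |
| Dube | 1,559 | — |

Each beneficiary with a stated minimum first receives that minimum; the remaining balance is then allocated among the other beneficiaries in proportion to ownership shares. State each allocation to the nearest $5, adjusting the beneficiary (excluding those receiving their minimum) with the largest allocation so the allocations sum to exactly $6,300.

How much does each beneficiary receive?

Minimums first: Haddad $2,500; Sato $1,500. Balance $2,300.
Balance split over remaining ownership shares 7,979: Becker 1,005.15 → $1,005; Okafor 672.503 → $675; Ibarra 172.95 → $175; Dube 449.39 → $450.
Rounding difference −$5 applied to Becker → $1,000.

Haddad: $2,500; Becker: $1,000; Sato: $1,500; Okafor: $675; Ibarra: $175; Dube: $450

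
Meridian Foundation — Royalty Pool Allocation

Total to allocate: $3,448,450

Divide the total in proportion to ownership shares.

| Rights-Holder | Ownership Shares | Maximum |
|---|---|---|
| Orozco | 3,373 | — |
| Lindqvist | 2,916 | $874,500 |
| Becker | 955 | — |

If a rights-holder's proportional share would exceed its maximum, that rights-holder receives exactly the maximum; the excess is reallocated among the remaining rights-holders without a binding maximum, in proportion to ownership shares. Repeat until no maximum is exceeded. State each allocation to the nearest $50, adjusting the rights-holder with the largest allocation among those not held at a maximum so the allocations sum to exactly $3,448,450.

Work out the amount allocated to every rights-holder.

Combined ownership shares = 7,244.
Proportional shares (ignoring caps): Orozco 1,605,690.48; Lindqvist 1,388,139.18; Becker 454,620.34.
Cap binds for Lindqvist ($874,500); remaining pool $2,573,950 reallocated over remaining ownership shares 4,328.
Shares after redistribution: Orozco 2,005,991.99 → $2,006,000; Becker 567,958.01 → $567,950.

Orozco: $2,006,000 · Lindqvist: $874,500 · Becker: $567,950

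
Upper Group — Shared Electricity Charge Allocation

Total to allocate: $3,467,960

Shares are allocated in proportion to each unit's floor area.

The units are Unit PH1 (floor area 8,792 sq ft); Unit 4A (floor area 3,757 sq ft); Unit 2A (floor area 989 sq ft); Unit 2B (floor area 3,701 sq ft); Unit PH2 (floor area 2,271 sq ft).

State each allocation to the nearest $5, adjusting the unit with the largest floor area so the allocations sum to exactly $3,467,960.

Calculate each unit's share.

Unit PH1: $1,562,800 | Unit 4A: $667,820 | Unit 2A: $175,800 | Unit 2B: $657,865 | Unit PH2: $403,675

Total floor area = 19,510.
Pro-rata amounts: Unit PH1 8,792/19,510 × $3,467,960 = 1,562,803.91; Unit 4A 3,757/19,510 × $3,467,960 = 667,817.82; Unit 2A 989/19,510 × $3,467,960 = 175,797.66; Unit 2B 3,701/19,510 × $3,467,960 = 657,863.66; Unit PH2 2,271/19,510 × $3,467,960 = 403,676.94.
At nearest $5: Unit PH1 $1,562,805; Unit 4A $667,820; Unit 2A $175,800; Unit 2B $657,865; Unit PH2 $403,675. Sum = $3,467,965.
Difference $3,467,960 − $3,467,965 = −$5 applied to largest floor area (Unit PH1): Unit PH1 becomes $1,562,800.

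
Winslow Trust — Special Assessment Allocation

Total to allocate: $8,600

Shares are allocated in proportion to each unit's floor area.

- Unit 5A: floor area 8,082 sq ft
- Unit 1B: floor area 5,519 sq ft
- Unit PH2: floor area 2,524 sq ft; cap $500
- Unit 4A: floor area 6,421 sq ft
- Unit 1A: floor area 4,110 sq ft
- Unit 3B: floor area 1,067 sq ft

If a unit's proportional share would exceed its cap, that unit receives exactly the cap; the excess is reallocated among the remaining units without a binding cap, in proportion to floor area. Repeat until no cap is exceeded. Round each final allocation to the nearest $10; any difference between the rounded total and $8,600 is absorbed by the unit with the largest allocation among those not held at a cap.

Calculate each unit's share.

Total floor area = 27,723.
Proportional shares (ignoring caps): Unit 5A 2,507.13; Unit 1B 1,712.06; Unit PH2 782.97; Unit 4A 1,991.87; Unit 1A 1,274.97; Unit 3B 331.00.
Cap binds for Unit PH2 ($500); residual $8,100 reallocated over remaining floor area 25,199.
Redistributed shares: Unit 5A 2,597.89 → $2,600; Unit 1B 1,774.03 → $1,770; Unit 4A 2,063.97 → $2,060; Unit 1A 1,321.12 → $1,320; Unit 3B 342.98 → $340.
Rounding difference +$10 applied to Unit 5A → $2,610.

Unit 5A: $2,610; Unit 1B: $1,770; Unit PH2: $500; Unit 4A: $2,060; Unit 1A: $1,320; Unit 3B: $340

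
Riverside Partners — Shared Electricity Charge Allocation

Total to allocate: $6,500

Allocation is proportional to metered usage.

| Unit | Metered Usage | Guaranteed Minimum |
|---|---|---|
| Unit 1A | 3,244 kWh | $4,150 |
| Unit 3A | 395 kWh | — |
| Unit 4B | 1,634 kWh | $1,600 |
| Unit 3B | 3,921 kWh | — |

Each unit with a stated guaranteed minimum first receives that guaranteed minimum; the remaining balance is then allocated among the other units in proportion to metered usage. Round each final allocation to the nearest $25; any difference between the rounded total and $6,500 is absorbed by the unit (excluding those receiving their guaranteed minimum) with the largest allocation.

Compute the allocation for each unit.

Unit 1A: $4,150; Unit 3A: $75; Unit 4B: $1,600; Unit 3B: $675

Minimums first: Unit 1A $4,150; Unit 4B $1,600. Balance $750.
Balance split over remaining metered usage 4,316: Unit 3A 68.64 → $75; Unit 3B 681.36 → $675.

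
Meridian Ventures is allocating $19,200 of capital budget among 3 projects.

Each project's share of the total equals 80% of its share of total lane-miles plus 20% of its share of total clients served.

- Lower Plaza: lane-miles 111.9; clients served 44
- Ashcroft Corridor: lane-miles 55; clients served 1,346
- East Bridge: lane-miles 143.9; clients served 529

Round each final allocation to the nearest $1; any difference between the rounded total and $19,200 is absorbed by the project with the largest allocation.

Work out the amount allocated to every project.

Lower Plaza: $5,618 · Ashcroft Corridor: $5,412 · East Bridge: $8,170

Totals — lane-miles 310.8, clients served 1,919.
Composite weights (80% lane-miles + 20% clients served): Lower Plaza 0.2926; Ashcroft Corridor 0.2819; East Bridge 0.4255.
Unrounded shares: Lower Plaza 5,618.24; Ashcroft Corridor 5,411.55; East Bridge 8,170.21.
After rounding ($1): Lower Plaza $5,618; Ashcroft Corridor $5,412; East Bridge $8,170. Sum = $19,200.
No rounding difference to absorb.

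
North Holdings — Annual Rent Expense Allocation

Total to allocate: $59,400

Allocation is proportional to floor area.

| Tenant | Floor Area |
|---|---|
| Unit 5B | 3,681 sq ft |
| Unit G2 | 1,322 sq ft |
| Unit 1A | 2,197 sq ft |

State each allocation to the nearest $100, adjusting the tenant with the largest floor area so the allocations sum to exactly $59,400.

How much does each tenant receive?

Unit 5B: $30,400; Unit G2: $10,900; Unit 1A: $18,100

Total floor area = 3,681 + 1,322 + 2,197 = 7,200.
Proportional shares: Unit 5B 30,368.25; Unit G2 10,906.50; Unit 1A 18,125.25.
At nearest $100: Unit 5B $30,400; Unit G2 $10,900; Unit 1A $18,100. Sum = $59,400.
No rounding difference to absorb.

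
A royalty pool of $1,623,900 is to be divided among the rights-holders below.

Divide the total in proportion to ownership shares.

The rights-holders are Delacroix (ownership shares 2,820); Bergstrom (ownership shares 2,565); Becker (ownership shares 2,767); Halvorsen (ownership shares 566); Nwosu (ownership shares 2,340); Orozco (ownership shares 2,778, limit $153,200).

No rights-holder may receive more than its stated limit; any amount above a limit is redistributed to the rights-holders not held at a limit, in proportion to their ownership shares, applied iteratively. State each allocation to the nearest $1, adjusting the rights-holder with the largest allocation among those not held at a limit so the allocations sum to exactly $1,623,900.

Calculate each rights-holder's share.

Delacroix: $375,057; Bergstrom: $341,142; Becker: $368,007; Halvorsen: $75,277; Nwosu: $311,217; Orozco: $153,200

Total ownership shares = 13,836.
Pro-rata shares before constraints: Delacroix 330,977.02; Bergstrom 301,048.24; Becker 324,756.53; Halvorsen 66,430.14; Nwosu 274,640.503; Orozco 326,047.57.
Held at cap: Orozco ($153,200); residual $1,470,700 reallocated over remaining ownership shares 11,058.
Shares after redistribution: Delacroix 375,056.43 → $375,056; Bergstrom 341,141.75 → $341,142; Becker 368,007.497 → $368,007; Halvorsen 75,277.28 → $75,277; Nwosu 311,217.04 → $311,217.
Rounding difference +$1 applied to Delacroix → $375,057.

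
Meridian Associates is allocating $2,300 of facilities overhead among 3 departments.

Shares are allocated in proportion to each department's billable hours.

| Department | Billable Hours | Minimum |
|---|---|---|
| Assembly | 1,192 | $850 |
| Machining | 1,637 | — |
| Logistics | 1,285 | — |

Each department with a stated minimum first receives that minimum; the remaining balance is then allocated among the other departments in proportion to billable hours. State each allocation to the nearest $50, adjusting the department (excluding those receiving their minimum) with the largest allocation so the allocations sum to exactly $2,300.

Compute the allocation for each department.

Assembly: $850 | Machining: $800 | Logistics: $650

Minimums first: Assembly $850. Residual $1,450.
Residual split over remaining billable hours 2,922: Machining 812.34 → $800; Logistics 637.66 → $650.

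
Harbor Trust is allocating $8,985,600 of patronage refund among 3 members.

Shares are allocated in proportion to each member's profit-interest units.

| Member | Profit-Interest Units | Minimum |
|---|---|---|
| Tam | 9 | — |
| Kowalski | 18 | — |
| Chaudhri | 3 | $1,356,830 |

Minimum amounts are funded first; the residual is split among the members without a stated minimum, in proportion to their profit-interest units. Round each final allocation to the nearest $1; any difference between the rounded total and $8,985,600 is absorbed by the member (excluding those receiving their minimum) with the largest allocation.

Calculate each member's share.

Fund the minimums — Chaudhri $1,356,830. Residual $7,628,770.
Residual split over remaining profit-interest units 27: Tam 2,542,923.33 → $2,542,923; Kowalski 5,085,846.67 → $5,085,847.

Tam: $2,542,923 | Kowalski: $5,085,847 | Chaudhri: $1,356,830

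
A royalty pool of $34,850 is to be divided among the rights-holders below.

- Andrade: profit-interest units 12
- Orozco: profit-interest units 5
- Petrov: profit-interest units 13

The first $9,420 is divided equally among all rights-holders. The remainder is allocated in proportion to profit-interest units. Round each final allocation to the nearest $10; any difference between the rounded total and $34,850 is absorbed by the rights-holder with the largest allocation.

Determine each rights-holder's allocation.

First tranche $9,420 split equally: $3,140 each.
Remainder $25,430 by profit-interest units (total 30): Andrade 10,172.00 → $10,170; Orozco 4,238.33 → $4,240; Petrov 11,019.67 → $11,020.
Totals: Andrade $3,140 + $10,170 = $13,310; Orozco $3,140 + $4,240 = $7,380; Petrov $3,140 + $11,020 = $14,160.

Andrade: $13,310 · Orozco: $7,380 · Petrov: $14,160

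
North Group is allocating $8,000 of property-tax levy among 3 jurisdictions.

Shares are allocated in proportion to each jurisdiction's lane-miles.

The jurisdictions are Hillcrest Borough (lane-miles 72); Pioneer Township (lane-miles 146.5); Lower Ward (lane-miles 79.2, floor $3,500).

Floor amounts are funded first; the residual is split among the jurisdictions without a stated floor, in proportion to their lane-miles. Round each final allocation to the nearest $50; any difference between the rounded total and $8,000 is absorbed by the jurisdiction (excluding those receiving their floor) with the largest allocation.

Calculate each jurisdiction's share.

Hillcrest Borough: $1,500; Pioneer Township: $3,000; Lower Ward: $3,500

Fund the minimums — Lower Ward $3,500. Residual $4,500.
Residual split over remaining lane-miles 218.5: Hillcrest Borough 1,482.84 → $1,500; Pioneer Township 3,017.16 → $3,000.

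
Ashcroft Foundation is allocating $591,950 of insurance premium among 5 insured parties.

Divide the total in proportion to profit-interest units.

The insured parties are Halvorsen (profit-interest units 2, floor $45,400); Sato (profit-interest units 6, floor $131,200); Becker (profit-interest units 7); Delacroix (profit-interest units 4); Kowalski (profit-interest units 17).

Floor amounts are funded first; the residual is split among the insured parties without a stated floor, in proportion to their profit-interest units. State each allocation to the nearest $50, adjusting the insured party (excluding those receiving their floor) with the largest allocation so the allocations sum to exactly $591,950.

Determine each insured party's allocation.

Fund the minimums — Halvorsen $45,400; Sato $131,200. Balance $415,350.
Balance split over remaining profit-interest units 28: Becker 103,837.50 → $103,850; Delacroix 59,335.71 → $59,350; Kowalski 252,176.79 → $252,200.
Rounding difference −$50 applied to Kowalski → $252,150.

Halvorsen: $45,400; Sato: $131,200; Becker: $103,850; Delacroix: $59,350; Kowalski: $252,150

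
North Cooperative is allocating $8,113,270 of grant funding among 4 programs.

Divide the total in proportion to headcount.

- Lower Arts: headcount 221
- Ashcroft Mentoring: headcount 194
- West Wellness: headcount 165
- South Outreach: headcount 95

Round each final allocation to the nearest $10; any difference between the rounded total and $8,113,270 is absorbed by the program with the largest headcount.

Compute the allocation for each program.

Lower Arts: $2,656,350 | Ashcroft Mentoring: $2,331,810 | West Wellness: $1,983,240 | South Outreach: $1,141,870

Sum of headcount: 675.
Unrounded shares: Lower Arts 221/675 × $8,113,270 = 2,656,344.70; Ashcroft Mentoring 194/675 × $8,113,270 = 2,331,813.90; West Wellness 165/675 × $8,113,270 = 1,983,243.78; South Outreach 95/675 × $8,113,270 = 1,141,867.63.
At nearest $10: Lower Arts $2,656,340; Ashcroft Mentoring $2,331,810; West Wellness $1,983,240; South Outreach $1,141,870. Sum = $8,113,260.
Difference $8,113,270 − $8,113,260 = +$10 applied to largest headcount (Lower Arts): Lower Arts becomes $2,656,350.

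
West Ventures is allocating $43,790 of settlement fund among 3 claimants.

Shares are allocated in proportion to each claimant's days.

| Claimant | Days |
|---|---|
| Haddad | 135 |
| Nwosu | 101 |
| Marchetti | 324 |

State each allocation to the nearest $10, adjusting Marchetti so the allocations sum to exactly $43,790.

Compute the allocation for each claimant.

Days total: 560.
Raw shares: Haddad 135/560 × $43,790 = 10,556.52; Nwosu 101/560 × $43,790 = 7,897.84; Marchetti 324/560 × $43,790 = 25,335.64.
After rounding ($10): Haddad $10,560; Nwosu $7,900; Marchetti $25,340. Sum = $43,800.
Difference $43,790 − $43,800 = −$10 applied to Marchetti: Marchetti becomes $25,330.

Haddad: $10,560; Nwosu: $7,900; Marchetti: $25,330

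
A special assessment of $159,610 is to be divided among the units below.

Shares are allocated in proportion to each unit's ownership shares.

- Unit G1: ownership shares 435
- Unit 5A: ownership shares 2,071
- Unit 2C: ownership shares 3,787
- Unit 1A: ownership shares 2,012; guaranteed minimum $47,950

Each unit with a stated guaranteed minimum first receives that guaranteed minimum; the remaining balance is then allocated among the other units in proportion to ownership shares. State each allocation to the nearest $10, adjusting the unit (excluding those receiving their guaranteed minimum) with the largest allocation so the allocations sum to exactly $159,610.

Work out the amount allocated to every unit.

Unit G1: $7,720 · Unit 5A: $36,750 · Unit 2C: $67,190 · Unit 1A: $47,950

Guaranteed amounts: Unit 1A $47,950. Balance $111,660.
Balance split over remaining ownership shares 6,293: Unit G1 7,718.43 → $7,720; Unit 5A 36,746.84 → $36,750; Unit 2C 67,194.73 → $67,190.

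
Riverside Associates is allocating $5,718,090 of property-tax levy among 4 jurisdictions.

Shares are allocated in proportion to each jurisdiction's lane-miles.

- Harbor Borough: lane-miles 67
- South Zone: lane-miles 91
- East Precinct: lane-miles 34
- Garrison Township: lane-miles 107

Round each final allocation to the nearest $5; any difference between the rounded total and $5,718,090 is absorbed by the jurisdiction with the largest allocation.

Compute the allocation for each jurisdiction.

Combined lane-miles = 299.
Raw shares: Harbor Borough 67/299 × $5,718,090 = 1,281,311.14; South Zone 91/299 × $5,718,090 = 1,740,288.26; East Precinct 34/299 × $5,718,090 = 650,217.59; Garrison Township 107/299 × $5,718,090 = 2,046,273.01.
Rounded to nearest $5: Harbor Borough $1,281,310; South Zone $1,740,290; East Precinct $650,220; Garrison Township $2,046,275. Sum = $5,718,095.
Difference $5,718,090 − $5,718,095 = −$5 applied to largest allocation (Garrison Township): Garrison Township becomes $2,046,270.

Harbor Borough: $1,281,310; South Zone: $1,740,290; East Precinct: $650,220; Garrison Township: $2,046,270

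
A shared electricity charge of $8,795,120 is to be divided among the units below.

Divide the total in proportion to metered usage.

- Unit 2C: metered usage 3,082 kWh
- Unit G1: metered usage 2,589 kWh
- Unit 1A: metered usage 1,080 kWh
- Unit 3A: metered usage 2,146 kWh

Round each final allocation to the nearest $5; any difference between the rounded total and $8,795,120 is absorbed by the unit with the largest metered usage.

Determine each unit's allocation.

Sum of metered usage: 3,082 + 2,589 + 1,080 + 2,146 = 8,897.
Proportional shares: Unit 2C 3,046,707.86; Unit G1 2,559,353.23; Unit 1A 1,067,632.87; Unit 3A 2,121,426.04.
Rounded to nearest $5: Unit 2C $3,046,710; Unit G1 $2,559,355; Unit 1A $1,067,635; Unit 3A $2,121,425. Sum = $8,795,125.
Difference $8,795,120 − $8,795,125 = −$5 applied to largest metered usage (Unit 2C): Unit 2C becomes $3,046,705.

Unit 2C: $3,046,705; Unit G1: $2,559,355; Unit 1A: $1,067,635; Unit 3A: $2,121,425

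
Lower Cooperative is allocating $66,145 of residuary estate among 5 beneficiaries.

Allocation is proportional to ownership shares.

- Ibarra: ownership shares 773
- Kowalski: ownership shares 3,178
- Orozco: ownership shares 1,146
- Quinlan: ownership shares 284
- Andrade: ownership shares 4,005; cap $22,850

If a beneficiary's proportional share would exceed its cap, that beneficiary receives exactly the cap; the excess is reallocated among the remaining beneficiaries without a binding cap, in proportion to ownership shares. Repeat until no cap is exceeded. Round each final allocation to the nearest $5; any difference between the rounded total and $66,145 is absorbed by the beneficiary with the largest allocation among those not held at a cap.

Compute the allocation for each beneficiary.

Sum of ownership shares: 9,386.
Pro-rata shares before constraints: Ibarra 5,447.48; Kowalski 22,396.00; Orozco 8,076.09; Quinlan 2,001.40; Andrade 28,224.03.
Cap binds for Andrade ($22,850); residual $43,295 reallocated over remaining ownership shares 5,381.
Shares after redistribution: Ibarra 6,219.48 → $6,220; Kowalski 25,569.88 → $25,570; Orozco 9,220.60 → $9,220; Quinlan 2,285.04 → $2,285.

Ibarra: $6,220 | Kowalski: $25,570 | Orozco: $9,220 | Quinlan: $2,285 | Andrade: $22,850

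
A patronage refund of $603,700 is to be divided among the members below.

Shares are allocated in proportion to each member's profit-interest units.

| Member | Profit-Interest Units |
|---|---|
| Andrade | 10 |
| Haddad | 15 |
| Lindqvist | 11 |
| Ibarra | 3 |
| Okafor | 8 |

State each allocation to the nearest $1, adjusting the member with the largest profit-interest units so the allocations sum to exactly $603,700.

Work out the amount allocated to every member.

Andrade: $128,447 · Haddad: $192,671 · Lindqvist: $141,291 · Ibarra: $38,534 · Okafor: $102,757

Sum of profit-interest units: 47.
Raw shares: Andrade 10/47 × $603,700 = 128,446.81; Haddad 15/47 × $603,700 = 192,670.21; Lindqvist 11/47 × $603,700 = 141,291.49; Ibarra 3/47 × $603,700 = 38,534.04; Okafor 8/47 × $603,700 = 102,757.45.
After rounding ($1): Andrade $128,447; Haddad $192,670; Lindqvist $141,291; Ibarra $38,534; Okafor $102,757. Sum = $603,699.
Difference $603,700 − $603,699 = +$1 applied to largest profit-interest units (Haddad): Haddad becomes $192,671.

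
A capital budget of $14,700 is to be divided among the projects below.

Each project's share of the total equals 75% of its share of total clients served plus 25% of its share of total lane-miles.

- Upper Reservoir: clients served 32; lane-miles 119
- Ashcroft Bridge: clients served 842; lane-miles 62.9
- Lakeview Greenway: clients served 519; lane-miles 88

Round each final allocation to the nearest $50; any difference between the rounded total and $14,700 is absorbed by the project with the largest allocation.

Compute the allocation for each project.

Upper Reservoir: $1,850 · Ashcroft Bridge: $7,550 · Lakeview Greenway: $5,300

Clients served total 1,393; lane-miles total 269.9.
Combined weights (75% clients served + 25% lane-miles): Upper Reservoir 0.1275; Ashcroft Bridge 0.5116; Lakeview Greenway 0.3609.
Unrounded shares: Upper Reservoir 1,873.59; Ashcroft Bridge 7,520.53; Lakeview Greenway 5,305.88.
At nearest $50: Upper Reservoir $1,850; Ashcroft Bridge $7,500; Lakeview Greenway $5,300. Sum = $14,650.
Difference $14,700 − $14,650 = +$50 applied to largest allocation (Ashcroft Bridge): Ashcroft Bridge becomes $7,550.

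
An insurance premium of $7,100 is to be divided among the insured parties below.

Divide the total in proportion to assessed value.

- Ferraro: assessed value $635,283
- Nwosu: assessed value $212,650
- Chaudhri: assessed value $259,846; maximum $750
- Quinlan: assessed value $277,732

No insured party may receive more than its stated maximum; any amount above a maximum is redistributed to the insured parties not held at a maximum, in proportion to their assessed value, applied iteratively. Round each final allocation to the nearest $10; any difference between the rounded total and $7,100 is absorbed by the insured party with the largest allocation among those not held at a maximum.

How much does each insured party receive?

Ferraro: $3,580; Nwosu: $1,200; Chaudhri: $750; Quinlan: $1,570

Sum of assessed value: 1,385,511.
Proportional shares (ignoring caps): Ferraro 3,255.48; Nwosu 1,089.72; Chaudhri 1,331.57; Quinlan 1,423.23.
Capped: Chaudhri ($750); residual $6,350 reallocated over remaining assessed value 1,125,665.
Redistributed shares: Ferraro 3,583.70 → $3,580; Nwosu 1,199.58 → $1,200; Quinlan 1,566.72 → $1,570.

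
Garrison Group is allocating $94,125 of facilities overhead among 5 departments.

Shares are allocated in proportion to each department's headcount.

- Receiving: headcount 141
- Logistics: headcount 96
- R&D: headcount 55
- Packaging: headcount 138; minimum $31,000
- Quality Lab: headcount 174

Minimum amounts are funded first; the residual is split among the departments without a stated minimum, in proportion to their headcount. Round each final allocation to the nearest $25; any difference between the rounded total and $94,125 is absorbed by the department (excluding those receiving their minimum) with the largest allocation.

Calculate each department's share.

Guaranteed amounts: Packaging $31,000. Residual $63,125.
Residual split over remaining headcount 466: Receiving 19,100.05 → $19,100; Logistics 13,004.29 → $13,000; R&D 7,450.38 → $7,450; Quality Lab 23,570.28 → $23,575.

Receiving: $19,100 · Logistics: $13,000 · R&D: $7,450 · Packaging: $31,000 · Quality Lab: $23,575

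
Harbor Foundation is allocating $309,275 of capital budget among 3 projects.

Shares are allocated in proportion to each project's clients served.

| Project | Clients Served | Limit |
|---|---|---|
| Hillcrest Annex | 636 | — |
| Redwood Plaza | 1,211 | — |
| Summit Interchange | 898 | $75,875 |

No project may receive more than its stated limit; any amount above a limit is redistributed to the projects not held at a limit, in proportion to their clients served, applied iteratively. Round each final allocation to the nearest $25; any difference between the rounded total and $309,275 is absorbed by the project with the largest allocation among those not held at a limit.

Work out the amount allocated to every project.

Clients served total: 2,745.
Unconstrained shares: Hillcrest Annex 71,657.16; Redwood Plaza 136,441.54; Summit Interchange 101,176.30.
Cap binds for Summit Interchange ($75,875); residual $233,400 reallocated over remaining clients served 1,847.
Shares after redistribution: Hillcrest Annex 80,369.46 → $80,375; Redwood Plaza 153,030.54 → $153,025.

Hillcrest Annex: $80,375; Redwood Plaza: $153,025; Summit Interchange: $75,875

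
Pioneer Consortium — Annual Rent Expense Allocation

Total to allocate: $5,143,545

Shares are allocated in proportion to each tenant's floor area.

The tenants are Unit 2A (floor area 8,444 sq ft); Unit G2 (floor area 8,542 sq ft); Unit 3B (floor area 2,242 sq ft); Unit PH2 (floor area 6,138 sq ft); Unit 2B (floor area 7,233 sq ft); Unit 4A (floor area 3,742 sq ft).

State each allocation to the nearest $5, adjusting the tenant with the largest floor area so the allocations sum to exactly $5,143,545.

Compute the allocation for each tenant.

Total floor area = 36,341.
Unrounded shares: Unit 2A 8,444/36,341 × $5,143,545 = 1,195,126.55; Unit G2 8,542/36,341 × $5,143,545 = 1,208,997.04; Unit 3B 2,242/36,341 × $5,143,545 = 317,322.80; Unit PH2 6,138/36,341 × $5,143,545 = 868,745.47; Unit 2B 7,233/36,341 × $5,143,545 = 1,023,726.95; Unit 4A 3,742/36,341 × $5,143,545 = 529,626.19.
At nearest $5: Unit 2A $1,195,125; Unit G2 $1,208,995; Unit 3B $317,325; Unit PH2 $868,745; Unit 2B $1,023,725; Unit 4A $529,625. Sum = $5,143,540.
Difference $5,143,545 − $5,143,540 = +$5 applied to largest floor area (Unit G2): Unit G2 becomes $1,209,000.

Unit 2A: $1,195,125; Unit G2: $1,209,000; Unit 3B: $317,325; Unit PH2: $868,745; Unit 2B: $1,023,725; Unit 4A: $529,625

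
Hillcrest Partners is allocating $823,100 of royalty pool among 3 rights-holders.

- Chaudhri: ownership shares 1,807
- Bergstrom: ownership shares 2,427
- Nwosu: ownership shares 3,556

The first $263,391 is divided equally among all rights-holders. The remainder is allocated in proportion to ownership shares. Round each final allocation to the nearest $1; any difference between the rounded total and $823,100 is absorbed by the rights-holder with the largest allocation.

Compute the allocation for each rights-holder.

First tranche $263,391 split equally: $87,797 each.
Remainder $559,709 by ownership shares (total 7,790): Chaudhri 129,832.37 → $129,832; Bergstrom 174,379.17 → $174,379; Nwosu 255,497.46 → $255,497.
Rounding difference +$1 on remainder applied to Nwosu.
Totals: Chaudhri $87,797 + $129,832 = $217,629; Bergstrom $87,797 + $174,379 = $262,176; Nwosu $87,797 + $255,498 = $343,295.

Chaudhri: $217,629 | Bergstrom: $262,176 | Nwosu: $343,295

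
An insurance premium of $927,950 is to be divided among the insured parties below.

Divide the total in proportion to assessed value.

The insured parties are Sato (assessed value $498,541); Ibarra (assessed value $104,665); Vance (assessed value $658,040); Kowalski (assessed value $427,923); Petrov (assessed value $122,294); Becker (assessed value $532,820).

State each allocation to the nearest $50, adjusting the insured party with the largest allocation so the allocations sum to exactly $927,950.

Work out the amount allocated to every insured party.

Combined assessed value = 2,344,283.
Raw shares: Sato 498,541/2,344,283 × $927,950 = 197,340.13; Ibarra 104,665/2,344,283 × $927,950 = 41,430.10; Vance 658,040/2,344,283 × $927,950 = 260,475.47; Kowalski 427,923/2,344,283 × $927,950 = 169,387.04; Petrov 122,294/2,344,283 × $927,950 = 48,408.28; Becker 532,820/2,344,283 × $927,950 = 210,908.97.
Rounded to nearest $50: Sato $197,350; Ibarra $41,450; Vance $260,500; Kowalski $169,400; Petrov $48,400; Becker $210,900. Sum = $928,000.
Difference $927,950 − $928,000 = −$50 applied to largest allocation (Vance): Vance becomes $260,450.

Sato: $197,350; Ibarra: $41,450; Vance: $260,450; Kowalski: $169,400; Petrov: $48,400; Becker: $210,900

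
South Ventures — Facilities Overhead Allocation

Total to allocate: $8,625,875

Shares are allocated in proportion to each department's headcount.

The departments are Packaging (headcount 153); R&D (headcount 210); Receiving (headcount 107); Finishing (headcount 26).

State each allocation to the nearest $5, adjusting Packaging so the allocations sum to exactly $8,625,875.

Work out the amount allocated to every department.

Headcount total: 496.
Proportional shares: Packaging 153/496 × $8,625,875 = 2,660,804.18; R&D 210/496 × $8,625,875 = 3,652,084.17; Receiving 107/496 × $8,625,875 = 1,860,823.84; Finishing 26/496 × $8,625,875 = 452,162.80.
Rounded to nearest $5: Packaging $2,660,805; R&D $3,652,085; Receiving $1,860,825; Finishing $452,165. Sum = $8,625,880.
Difference $8,625,875 − $8,625,880 = −$5 applied to Packaging: Packaging becomes $2,660,800.

Packaging: $2,660,800 | R&D: $3,652,085 | Receiving: $1,860,825 | Finishing: $452,165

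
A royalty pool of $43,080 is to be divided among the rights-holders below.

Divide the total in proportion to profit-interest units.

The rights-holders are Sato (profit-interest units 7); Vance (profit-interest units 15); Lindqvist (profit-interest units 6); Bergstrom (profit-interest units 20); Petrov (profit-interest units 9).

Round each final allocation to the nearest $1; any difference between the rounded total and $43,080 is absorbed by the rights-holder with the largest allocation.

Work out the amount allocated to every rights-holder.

Sato: $5,291 | Vance: $11,337 | Lindqvist: $4,535 | Bergstrom: $15,115 | Petrov: $6,802

Total profit-interest units = 57.
Proportional shares: Sato 7/57 × $43,080 = 5,290.53; Vance 15/57 × $43,080 = 11,336.84; Lindqvist 6/57 × $43,080 = 4,534.74; Bergstrom 20/57 × $43,080 = 15,115.79; Petrov 9/57 × $43,080 = 6,802.11.
After rounding ($1): Sato $5,291; Vance $11,337; Lindqvist $4,535; Bergstrom $15,116; Petrov $6,802. Sum = $43,081.
Difference $43,080 − $43,081 = −$1 applied to largest allocation (Bergstrom): Bergstrom becomes $15,115.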